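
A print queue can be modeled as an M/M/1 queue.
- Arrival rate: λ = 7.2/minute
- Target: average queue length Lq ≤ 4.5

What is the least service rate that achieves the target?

For M/M/1: Lq = λ²/(μ(μ-λ))
Need Lq ≤ 4.5, i.e. μ(μ-λ) ≥ λ²/4.5
μ² - 7.2μ - 51.84/4.5 ≥ 0  →  μ² - 7.2μ - 11.5200 ≥ 0
Quadratic formula (positive root): μ = [λ + √(λ² + 4×11.5200)]/2
Discriminant: 51.84 + 4×11.5200 = 97.9200, √97.9200 = 9.89545
μ ≥ (7.2 + 9.89545)/2 = 8.5477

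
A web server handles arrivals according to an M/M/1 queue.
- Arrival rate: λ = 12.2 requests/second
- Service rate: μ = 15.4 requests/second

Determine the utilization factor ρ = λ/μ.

Server utilization: ρ = λ/μ
ρ = 12.2/15.4 = 0.7922
The server is busy 79.22% of the time.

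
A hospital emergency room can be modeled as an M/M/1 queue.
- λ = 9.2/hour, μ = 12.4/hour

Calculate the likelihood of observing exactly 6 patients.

ρ = λ/μ = 9.2/12.4 = 0.74194
P(n) = (1-ρ)ρⁿ
P(6) = (1-0.74194) × 0.74194^6
P(6) = 0.2581 × 0.1668
P(6) = 0.04305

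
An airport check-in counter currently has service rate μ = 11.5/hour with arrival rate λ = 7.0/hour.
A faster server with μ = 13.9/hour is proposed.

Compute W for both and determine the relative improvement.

System 1: ρ₁ = 7.0/11.5 = 0.6087, W₁ = 1/(11.5-7.0) = 0.22222
System 2: ρ₂ = 7.0/13.9 = 0.5036, W₂ = 1/(13.9-7.0) = 0.14493
Improvement: (W₁-W₂)/W₁ = (0.22222-0.14493)/0.22222 = 34.78%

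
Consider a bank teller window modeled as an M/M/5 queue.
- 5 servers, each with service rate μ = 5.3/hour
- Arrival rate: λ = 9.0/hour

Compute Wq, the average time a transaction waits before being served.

Traffic intensity: ρ = λ/(cμ) = 9.0/(5×5.3) = 0.3396
Since ρ = 0.3396 < 1, system is stable.
Offered load a = λ/μ = cρ = 9.0/5.3 = 1.6981
P₀ = [ Σₙ₌₀^4 aⁿ/n! + a^5/(5!(1-ρ)) ]⁻¹
Σ = a^0/0! + a^1/1! + a^2/2! + a^3/3! + a^4/4! = 1.0000 + 1.6981 + 1.4418 + 0.8161 + 0.3465 = 5.3025
a^5/(5!(1-ρ)) = 14.1200/(120 × 0.6604) = 0.1782
P₀ = 1/(5.3025 + 0.1782) = 0.1825
Lq = P₀·a^5·ρ / (5!(1-ρ)²) = 0.1825 × 14.1200 × 0.3396 / (120 × 0.4361) = 0.01672
Wq = Lq/λ = 0.01672/9.0 = 0.001858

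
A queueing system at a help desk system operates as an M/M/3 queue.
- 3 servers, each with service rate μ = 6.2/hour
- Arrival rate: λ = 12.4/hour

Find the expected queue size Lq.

Traffic intensity: ρ = λ/(cμ) = 12.4/(3×6.2) = 0.6667
Since ρ = 0.6667 < 1, system is stable.
Offered load a = λ/μ = cρ = 12.4/6.2 = 2.0000
P₀ = [ Σₙ₌₀^2 aⁿ/n! + a^3/(3!(1-ρ)) ]⁻¹
Σ = a^0/0! + a^1/1! + a^2/2! = 1.0000 + 2.0000 + 2.0000 = 5.0000
a^3/(3!(1-ρ)) = 8.0000/(6 × 0.33333) = 4.0000
P₀ = 1/(5.0000 + 4.0000) = 0.1111
Lq = P₀·a^3·ρ / (3!(1-ρ)²) = 0.1111 × 8.0000 × 0.6667 / (6 × 0.1111) = 0.8889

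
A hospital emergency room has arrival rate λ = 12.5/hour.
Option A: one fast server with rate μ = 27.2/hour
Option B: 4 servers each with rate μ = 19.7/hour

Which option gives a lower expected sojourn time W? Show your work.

Option A: single server μ = 27.2 (M/M/1)
  ρ_A = 12.5/27.2 = 0.4596
  W_A = 1/(μ-λ) = 1/(27.2-12.5) = 1/14.70 = 0.06803

Option B: 4 servers μ = 19.7 (M/M/4)
  ρ_B = λ/(cμ) = 12.5/(4×19.7) = 0.1586
  Offered load a = λ/μ = cρ = 12.5/19.7 = 0.6345
  P₀ = [ Σₙ₌₀^3 aⁿ/n! + a^4/(4!(1-ρ)) ]⁻¹
  Σ = a^0/0! + a^1/1! + a^2/2! + a^3/3! = 1.0000 + 0.6345 + 0.2013 + 0.04258 = 1.8784
  a^4/(4!(1-ρ)) = 0.1621/(24 × 0.8414) = 0.008027
  P₀ = 1/(1.8784 + 0.008027) = 0.5301
  Lq = P₀·a^4·ρ / (4!(1-ρ)²) = 0.53010 × 0.16210 × 0.15863 / (24 × 0.70790) = 0.0008023
  Wq_B = Lq/λ = 0.00080229/12.5 = 0.000064183
  W_B = Wq_B + 1/μ = 0.000064183 + 0.050761 = 0.05083

Since W_B = 0.05083 < W_A = 0.06803, Option B (multiple servers) has the shorter time in system.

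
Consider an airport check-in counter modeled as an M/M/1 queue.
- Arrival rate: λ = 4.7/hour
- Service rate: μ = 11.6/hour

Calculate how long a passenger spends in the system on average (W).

First, compute utilization: ρ = λ/μ = 4.7/11.6 = 0.4052
For M/M/1: W = 1/(μ-λ)
W = 1/(11.6-4.7) = 1/6.90
W = 0.1449 hours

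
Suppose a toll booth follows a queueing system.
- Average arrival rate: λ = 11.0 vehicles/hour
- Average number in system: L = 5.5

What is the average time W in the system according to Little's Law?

Little's Law: L = λW, so W = L/λ
W = 5.5/11.0 = 0.5000 hours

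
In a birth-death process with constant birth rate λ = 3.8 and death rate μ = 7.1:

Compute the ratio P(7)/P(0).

For constant rates: P(n)/P(0) = (λ/μ)^n
P(7)/P(0) = (3.8/7.1)^7 = 0.5352^7 = 0.01258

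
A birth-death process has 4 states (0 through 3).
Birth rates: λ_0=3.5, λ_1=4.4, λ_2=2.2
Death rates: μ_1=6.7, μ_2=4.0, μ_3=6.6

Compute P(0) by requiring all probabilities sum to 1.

Ratios P(n)/P(0) = (λ₀···λₙ₋₁)/(μ₁···μₙ):
P(1)/P(0) = (3.5)/(6.7) = 0.52239
P(2)/P(0) = (3.5×4.4)/(6.7×4.0) = 0.57463
P(3)/P(0) = (3.5×4.4×2.2)/(6.7×4.0×6.6) = 0.19154

Normalization: ∑ P(n) = 1
P(0) × (1.0000 + 0.52239 + 0.57463 + 0.19154) = 1
P(0) × 2.28856 = 1
P(0) = 1/2.28856 = 0.4370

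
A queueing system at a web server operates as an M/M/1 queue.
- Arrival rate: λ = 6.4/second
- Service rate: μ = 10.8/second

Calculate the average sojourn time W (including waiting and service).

First, compute utilization: ρ = λ/μ = 6.4/10.8 = 0.5926
For M/M/1: W = 1/(μ-λ)
W = 1/(10.8-6.4) = 1/4.40
W = 0.2273 seconds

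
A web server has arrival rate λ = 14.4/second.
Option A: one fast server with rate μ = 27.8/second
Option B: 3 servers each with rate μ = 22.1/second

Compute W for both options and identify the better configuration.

Option A: single server μ = 27.8 (M/M/1)
  ρ_A = 14.4/27.8 = 0.5180
  W_A = 1/(μ-λ) = 1/(27.8-14.4) = 1/13.40 = 0.07463

Option B: 3 servers μ = 22.1 (M/M/3)
  ρ_B = λ/(cμ) = 14.4/(3×22.1) = 0.2172
  Offered load a = λ/μ = cρ = 14.4/22.1 = 0.6516
  P₀ = [ Σₙ₌₀^2 aⁿ/n! + a^3/(3!(1-ρ)) ]⁻¹
  Σ = a^0/0! + a^1/1! + a^2/2! = 1.0000 + 0.6516 + 0.2123 = 1.8639
  a^3/(3!(1-ρ)) = 0.27664/(6 × 0.78281) = 0.05890
  P₀ = 1/(1.8639 + 0.05890) = 0.5201
  Lq = P₀·a^3·ρ / (3!(1-ρ)²) = 0.52008 × 0.27664 × 0.21719 / (6 × 0.61278) = 0.008499
  Wq_B = Lq/λ = 0.008499/14.4 = 0.0005902
  W_B = Wq_B + 1/μ = 0.0005902 + 0.04525 = 0.04584

Since W_B = 0.04584 < W_A = 0.07463, Option B (multiple servers) has the shorter time in system.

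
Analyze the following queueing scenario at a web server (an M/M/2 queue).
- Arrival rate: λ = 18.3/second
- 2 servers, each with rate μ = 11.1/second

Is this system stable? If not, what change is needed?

Stability requires ρ = λ/(cμ) < 1
ρ = 18.3/(2 × 11.1) = 18.3/22.20 = 0.8243
Since 0.8243 < 1, the system is STABLE.
The servers are busy 82.43% of the time.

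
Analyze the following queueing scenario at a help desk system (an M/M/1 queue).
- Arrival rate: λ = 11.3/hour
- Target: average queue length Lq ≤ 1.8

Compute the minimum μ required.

For M/M/1: Lq = λ²/(μ(μ-λ))
Need Lq ≤ 1.8, i.e. μ(μ-λ) ≥ λ²/1.8
μ² - 11.3μ - 127.69/1.8 ≥ 0  →  μ² - 11.3μ - 70.9389 ≥ 0
Quadratic formula (positive root): μ = [λ + √(λ² + 4×70.9389)]/2
Discriminant: 127.69 + 4×70.9389 = 411.4456, √411.4456 = 20.28412
μ ≥ (11.3 + 20.28412)/2 = 15.7921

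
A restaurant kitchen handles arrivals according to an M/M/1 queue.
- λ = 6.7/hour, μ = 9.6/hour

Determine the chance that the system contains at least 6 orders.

ρ = λ/μ = 6.7/9.6 = 0.69792
P(N ≥ n) = ρⁿ
P(N ≥ 6) = 0.69792^6
P(N ≥ 6) = 0.1156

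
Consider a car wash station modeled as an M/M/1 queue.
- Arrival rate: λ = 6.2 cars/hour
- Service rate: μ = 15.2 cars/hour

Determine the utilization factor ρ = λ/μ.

Server utilization: ρ = λ/μ
ρ = 6.2/15.2 = 0.4079
The server is busy 40.79% of the time.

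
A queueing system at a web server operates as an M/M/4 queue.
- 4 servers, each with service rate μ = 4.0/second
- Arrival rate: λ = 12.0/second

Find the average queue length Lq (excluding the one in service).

Traffic intensity: ρ = λ/(cμ) = 12.0/(4×4.0) = 0.7500
Since ρ = 0.7500 < 1, system is stable.
Offered load a = λ/μ = cρ = 12.0/4.0 = 3.0000
P₀ = [ Σₙ₌₀^3 aⁿ/n! + a^4/(4!(1-ρ)) ]⁻¹
Σ = a^0/0! + a^1/1! + a^2/2! + a^3/3! = 1.0000 + 3.0000 + 4.5000 + 4.5000 = 13.0000
a^4/(4!(1-ρ)) = 81.0000/(24 × 0.2500) = 13.5000
P₀ = 1/(13.0000 + 13.5000) = 0.03774
Lq = P₀·a^4·ρ / (4!(1-ρ)²) = 0.037736 × 81.0000 × 0.75000 / (24 × 0.062500) = 1.5283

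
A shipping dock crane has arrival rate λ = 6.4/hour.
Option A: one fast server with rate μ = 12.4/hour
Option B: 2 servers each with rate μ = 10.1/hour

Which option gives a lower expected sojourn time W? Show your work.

Option A: single server μ = 12.4 (M/M/1)
  ρ_A = 6.4/12.4 = 0.5161
  W_A = 1/(μ-λ) = 1/(12.4-6.4) = 1/6.00 = 0.1667

Option B: 2 servers μ = 10.1 (M/M/2)
  ρ_B = λ/(cμ) = 6.4/(2×10.1) = 0.3168
  Offered load a = λ/μ = cρ = 6.4/10.1 = 0.6337
  P₀ = [ Σₙ₌₀^1 aⁿ/n! + a^2/(2!(1-ρ)) ]⁻¹
  Σ = a^0/0! + a^1/1! = 1.0000 + 0.6337 = 1.6337
  a^2/(2!(1-ρ)) = 0.40153/(2 × 0.68317) = 0.2939
  P₀ = 1/(1.6337 + 0.2939) = 0.5188
  Lq = P₀·a^2·ρ / (2!(1-ρ)²) = 0.51880 × 0.40153 × 0.31683 / (2 × 0.46672) = 0.07071
  Wq_B = Lq/λ = 0.07071/6.4 = 0.01105
  W_B = Wq_B + 1/μ = 0.01105 + 0.09901 = 0.1101

Since W_B = 0.1101 < W_A = 0.1667, Option B (multiple servers) has the shorter time in system.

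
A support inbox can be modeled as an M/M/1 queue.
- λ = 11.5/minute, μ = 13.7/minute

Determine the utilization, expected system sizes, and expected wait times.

Step 1: ρ = λ/μ = 11.5/13.7 = 0.8394
Step 2: L = λ/(μ-λ) = 11.5/2.20 = 5.2273
Step 3: Lq = λ²/(μ(μ-λ)) = 132.25/(13.7×2.20) = 4.3879
Step 4: W = 1/(μ-λ) = 1/2.20 = 0.45455
Step 5: Wq = λ/(μ(μ-λ)) = 11.5/(13.7×2.20) = 0.3816
Step 6: P(0) = 1-ρ = 0.1606
Verify: L = λW = 11.5×0.45455 = 5.2273 ✔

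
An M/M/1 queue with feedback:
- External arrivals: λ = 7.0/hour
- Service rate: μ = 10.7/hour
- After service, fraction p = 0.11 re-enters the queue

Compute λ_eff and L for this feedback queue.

Effective arrival rate: λ_eff = λ/(1-p) = 7.0/(1-0.11) = 7.0/0.89 = 7.8651685
ρ = λ_eff/μ = 7.8651685/10.7 = 0.735062
L = ρ/(1-ρ) = 0.735062/(1-0.735062) = 2.7745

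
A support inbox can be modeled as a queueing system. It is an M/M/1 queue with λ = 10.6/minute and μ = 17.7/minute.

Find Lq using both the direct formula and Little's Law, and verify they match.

Method 1 (direct): Lq = λ²/(μ(μ-λ)) = 112.36/(17.7 × 7.10) = 0.8941

Method 2 (Little's Law):
W = 1/(μ-λ) = 1/7.10 = 0.14085
Wq = W - 1/μ = 0.14085 - 0.056497 = 0.08435
Lq = λWq = 10.6 × 0.08435 = 0.8941 ✔ (matches Method 1)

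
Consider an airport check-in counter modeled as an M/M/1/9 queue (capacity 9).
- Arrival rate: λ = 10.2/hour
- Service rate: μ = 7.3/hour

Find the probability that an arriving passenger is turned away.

ρ = λ/μ = 10.2/7.3 = 1.39726
P₀ = (1-ρ)/(1-ρ^(K+1)) = (1-1.39726)/(1-1.39726^10) = -0.3973/-27.3643 = 0.01452
P_K = P₀×ρ^K = 0.014517 × 1.39726^9 = 0.014517 × 20.3000 = 0.2947
Blocking probability = 29.47%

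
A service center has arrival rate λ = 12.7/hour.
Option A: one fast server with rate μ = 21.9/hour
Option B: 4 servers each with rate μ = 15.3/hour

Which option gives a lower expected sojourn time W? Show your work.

Option A: single server μ = 21.9 (M/M/1)
  ρ_A = 12.7/21.9 = 0.5799
  W_A = 1/(μ-λ) = 1/(21.9-12.7) = 1/9.20 = 0.1087

Option B: 4 servers μ = 15.3 (M/M/4)
  ρ_B = λ/(cμ) = 12.7/(4×15.3) = 0.2075
  Offered load a = λ/μ = cρ = 12.7/15.3 = 0.8301
  P₀ = [ Σₙ₌₀^3 aⁿ/n! + a^4/(4!(1-ρ)) ]⁻¹
  Σ = a^0/0! + a^1/1! + a^2/2! + a^3/3! = 1.0000 + 0.8301 + 0.3445 + 0.09532 = 2.2699
  a^4/(4!(1-ρ)) = 0.4747/(24 × 0.7925) = 0.02496
  P₀ = 1/(2.2699 + 0.02496) = 0.4358
  Lq = P₀·a^4·ρ / (4!(1-ρ)²) = 0.4358 × 0.4747 × 0.2075 / (24 × 0.6280) = 0.002848
  Wq_B = Lq/λ = 0.002848/12.7 = 0.0002243
  W_B = Wq_B + 1/μ = 0.0002243 + 0.06536 = 0.06558

Since W_B = 0.06558 < W_A = 0.1087, Option B (multiple servers) has the shorter time in system.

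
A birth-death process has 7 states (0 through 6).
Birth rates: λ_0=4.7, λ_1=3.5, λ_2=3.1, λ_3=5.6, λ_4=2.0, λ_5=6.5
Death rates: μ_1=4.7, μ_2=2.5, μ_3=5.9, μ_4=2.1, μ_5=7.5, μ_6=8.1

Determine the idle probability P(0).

Ratios P(n)/P(0) = (λ₀···λₙ₋₁)/(μ₁···μₙ):
P(1)/P(0) = (4.7)/(4.7) = 1.0000
P(2)/P(0) = (4.7×3.5)/(4.7×2.5) = 1.4000
P(3)/P(0) = (4.7×3.5×3.1)/(4.7×2.5×5.9) = 0.73559
P(4)/P(0) = (4.7×3.5×3.1×5.6)/(4.7×2.5×5.9×2.1) = 1.9616
P(5)/P(0) = (4.7×3.5×3.1×5.6×2.0)/(4.7×2.5×5.9×2.1×7.5) = 0.52309
P(6)/P(0) = (4.7×3.5×3.1×5.6×2.0×6.5)/(4.7×2.5×5.9×2.1×7.5×8.1) = 0.41976

Normalization: ∑ P(n) = 1
P(0) × (1.0000 + 1.0000 + 1.4000 + 0.73559 + 1.9616 + 0.52309 + 0.41976) = 1
P(0) × 7.0400 = 1
P(0) = 1/7.0400 = 0.1420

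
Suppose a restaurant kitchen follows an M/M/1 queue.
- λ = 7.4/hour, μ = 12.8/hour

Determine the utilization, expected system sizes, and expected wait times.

Step 1: ρ = λ/μ = 7.4/12.8 = 0.5781
Step 2: L = λ/(μ-λ) = 7.4/5.40 = 1.3704
Step 3: Lq = λ²/(μ(μ-λ)) = 54.76/(12.8×5.40) = 0.7922
Step 4: W = 1/(μ-λ) = 1/5.40 = 0.18519
Step 5: Wq = λ/(μ(μ-λ)) = 7.4/(12.8×5.40) = 0.1071
Step 6: P(0) = 1-ρ = 0.4219
Verify: L = λW = 7.4×0.18519 = 1.3704 ✔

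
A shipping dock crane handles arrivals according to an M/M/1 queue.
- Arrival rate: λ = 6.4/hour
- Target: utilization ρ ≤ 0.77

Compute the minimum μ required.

ρ = λ/μ, so μ = λ/ρ
μ ≥ 6.4/0.77 = 8.3117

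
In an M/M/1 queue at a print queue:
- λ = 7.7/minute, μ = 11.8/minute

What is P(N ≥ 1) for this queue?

ρ = λ/μ = 7.7/11.8 = 0.6525
P(N ≥ n) = ρⁿ
P(N ≥ 1) = 0.6525^1
P(N ≥ 1) = 0.6525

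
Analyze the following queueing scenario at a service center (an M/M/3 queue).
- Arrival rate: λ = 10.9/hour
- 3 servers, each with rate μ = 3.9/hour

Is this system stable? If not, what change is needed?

Stability requires ρ = λ/(cμ) < 1
ρ = 10.9/(3 × 3.9) = 10.9/11.70 = 0.9316
Since 0.9316 < 1, the system is STABLE.
The servers are busy 93.16% of the time.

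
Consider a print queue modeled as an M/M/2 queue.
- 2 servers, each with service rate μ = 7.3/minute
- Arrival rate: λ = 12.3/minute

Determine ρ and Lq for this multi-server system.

Traffic intensity: ρ = λ/(cμ) = 12.3/(2×7.3) = 0.8425
Since ρ = 0.8425 < 1, system is stable.
Offered load a = λ/μ = cρ = 12.3/7.3 = 1.6849
P₀ = [ Σₙ₌₀^1 aⁿ/n! + a^2/(2!(1-ρ)) ]⁻¹
Σ = a^0/0! + a^1/1! = 1.0000 + 1.6849 = 2.6849
a^2/(2!(1-ρ)) = 2.83899/(2 × 0.157534) = 9.0107
P₀ = 1/(2.6849 + 9.0107) = 0.08550
Lq = P₀·a^2·ρ / (2!(1-ρ)²) = 0.0855019 × 2.83899 × 0.842466 / (2 × 0.0248170) = 4.1201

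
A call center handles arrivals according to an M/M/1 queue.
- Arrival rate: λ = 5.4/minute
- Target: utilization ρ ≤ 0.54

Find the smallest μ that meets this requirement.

ρ = λ/μ, so μ = λ/ρ
μ ≥ 5.4/0.54 = 10.0000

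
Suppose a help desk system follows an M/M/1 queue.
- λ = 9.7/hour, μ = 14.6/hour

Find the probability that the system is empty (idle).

ρ = λ/μ = 9.7/14.6 = 0.6644
P(0) = 1 - ρ = 1 - 0.6644 = 0.3356
The server is idle 33.56% of the time.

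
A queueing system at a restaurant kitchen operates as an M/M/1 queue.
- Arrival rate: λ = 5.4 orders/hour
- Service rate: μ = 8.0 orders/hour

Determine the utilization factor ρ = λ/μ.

Server utilization: ρ = λ/μ
ρ = 5.4/8.0 = 0.6750
The server is busy 67.50% of the time.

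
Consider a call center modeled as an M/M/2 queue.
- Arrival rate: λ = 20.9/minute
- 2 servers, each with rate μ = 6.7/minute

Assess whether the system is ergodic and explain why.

Stability requires ρ = λ/(cμ) < 1
ρ = 20.9/(2 × 6.7) = 20.9/13.40 = 1.5597
Since 1.5597 ≥ 1, the system is UNSTABLE.
Need c > λ/μ = 20.9/6.7 = 3.12.
Minimum servers needed: c = 4.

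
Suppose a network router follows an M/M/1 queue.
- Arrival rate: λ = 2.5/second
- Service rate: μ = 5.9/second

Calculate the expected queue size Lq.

ρ = λ/μ = 2.5/5.9 = 0.4237
For M/M/1: Lq = λ²/(μ(μ-λ))
Lq = 6.25/(5.9 × 3.40)
Lq = 0.3116 packets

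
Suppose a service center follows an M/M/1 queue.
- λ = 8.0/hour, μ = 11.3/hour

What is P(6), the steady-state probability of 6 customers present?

ρ = λ/μ = 8.0/11.3 = 0.70796
P(n) = (1-ρ)ρⁿ
P(6) = (1-0.70796) × 0.70796^6
P(6) = 0.29204 × 0.12591
P(6) = 0.03677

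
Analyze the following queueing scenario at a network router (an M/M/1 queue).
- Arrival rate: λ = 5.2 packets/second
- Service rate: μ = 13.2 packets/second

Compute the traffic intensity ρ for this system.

Server utilization: ρ = λ/μ
ρ = 5.2/13.2 = 0.3939
The server is busy 39.39% of the time.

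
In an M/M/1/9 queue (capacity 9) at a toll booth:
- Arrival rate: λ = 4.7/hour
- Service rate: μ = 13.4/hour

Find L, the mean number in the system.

ρ = λ/μ = 4.7/13.4 = 0.350746
P₀ = (1-ρ)/(1-ρ^(K+1)) = (1-0.350746)/(1-0.350746^10) = 0.6493/1.0000 = 0.6493
P_K = P₀×ρ^K = 0.6493 × 0.350746^9 = 0.6493 × 0.00008034 = 0.00005216
L = ρ[1 - (K+1)ρ^K + Kρ^(K+1)] / [(1-ρ)(1-ρ^(K+1))]
L = 0.350746 × (1 - 10×0.00008034 + 9×0.00002818) / ((1 - 0.350746) × (1 - 0.00002818)) = 0.5399 vehicles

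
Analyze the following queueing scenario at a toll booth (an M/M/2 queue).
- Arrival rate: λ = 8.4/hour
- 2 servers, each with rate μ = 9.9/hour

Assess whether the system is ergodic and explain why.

Stability requires ρ = λ/(cμ) < 1
ρ = 8.4/(2 × 9.9) = 8.4/19.80 = 0.4242
Since 0.4242 < 1, the system is STABLE.
The servers are busy 42.42% of the time.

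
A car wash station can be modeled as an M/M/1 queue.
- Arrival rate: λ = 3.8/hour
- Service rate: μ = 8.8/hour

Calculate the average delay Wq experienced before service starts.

First, compute utilization: ρ = λ/μ = 3.8/8.8 = 0.4318
For M/M/1: Wq = λ/(μ(μ-λ))
Wq = 3.8/(8.8 × (8.8-3.8))
Wq = 3.8/(8.8 × 5.00)
Wq = 0.08636 hours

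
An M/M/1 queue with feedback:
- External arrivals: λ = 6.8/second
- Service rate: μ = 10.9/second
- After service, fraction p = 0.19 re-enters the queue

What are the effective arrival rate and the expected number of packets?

Effective arrival rate: λ_eff = λ/(1-p) = 6.8/(1-0.19) = 6.8/0.81 = 8.3951
ρ = λ_eff/μ = 8.3951/10.9 = 0.77019
L = ρ/(1-ρ) = 0.77019/(1-0.77019) = 3.3514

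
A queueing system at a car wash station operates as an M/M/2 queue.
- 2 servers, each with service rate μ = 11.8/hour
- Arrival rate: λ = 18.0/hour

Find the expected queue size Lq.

Traffic intensity: ρ = λ/(cμ) = 18.0/(2×11.8) = 0.7627
Since ρ = 0.7627 < 1, system is stable.
Offered load a = λ/μ = cρ = 18.0/11.8 = 1.5254
P₀ = [ Σₙ₌₀^1 aⁿ/n! + a^2/(2!(1-ρ)) ]⁻¹
Σ = a^0/0! + a^1/1! = 1.0000 + 1.5254 = 2.5254
a^2/(2!(1-ρ)) = 2.3269/(2 × 0.23729) = 4.9031
P₀ = 1/(2.5254 + 4.9031) = 0.1346
Lq = P₀·a^2·ρ / (2!(1-ρ)²) = 0.13462 × 2.3269 × 0.76271 / (2 × 0.056306) = 2.1216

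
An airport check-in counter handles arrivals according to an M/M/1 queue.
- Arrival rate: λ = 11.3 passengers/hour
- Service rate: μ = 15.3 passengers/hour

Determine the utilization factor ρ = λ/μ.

Server utilization: ρ = λ/μ
ρ = 11.3/15.3 = 0.7386
The server is busy 73.86% of the time.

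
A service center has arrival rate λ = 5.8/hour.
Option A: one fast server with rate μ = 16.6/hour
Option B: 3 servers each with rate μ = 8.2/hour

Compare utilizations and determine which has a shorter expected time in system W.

Option A: single server μ = 16.6 (M/M/1)
  ρ_A = 5.8/16.6 = 0.3494
  W_A = 1/(μ-λ) = 1/(16.6-5.8) = 1/10.80 = 0.09259

Option B: 3 servers μ = 8.2 (M/M/3)
  ρ_B = λ/(cμ) = 5.8/(3×8.2) = 0.2358
  Offered load a = λ/μ = cρ = 5.8/8.2 = 0.7073
  P₀ = [ Σₙ₌₀^2 aⁿ/n! + a^3/(3!(1-ρ)) ]⁻¹
  Σ = a^0/0! + a^1/1! + a^2/2! = 1.0000 + 0.70732 + 0.25015 = 1.9575
  a^3/(3!(1-ρ)) = 0.35387/(6 × 0.76423) = 0.07717
  P₀ = 1/(1.9575 + 0.07717) = 0.4915
  Lq = P₀·a^3·ρ / (3!(1-ρ)²) = 0.49149 × 0.35387 × 0.23577 / (6 × 0.58404) = 0.01170
  Wq_B = Lq/λ = 0.011702/5.8 = 0.002018
  W_B = Wq_B + 1/μ = 0.002018 + 0.1220 = 0.1240

Since W_A = 0.09259 < W_B = 0.1240, Option A (single fast server) has the shorter time in system.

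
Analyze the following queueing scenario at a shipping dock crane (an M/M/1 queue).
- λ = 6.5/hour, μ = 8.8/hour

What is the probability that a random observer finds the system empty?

ρ = λ/μ = 6.5/8.8 = 0.7386
P(0) = 1 - ρ = 1 - 0.7386 = 0.2614
The server is idle 26.14% of the time.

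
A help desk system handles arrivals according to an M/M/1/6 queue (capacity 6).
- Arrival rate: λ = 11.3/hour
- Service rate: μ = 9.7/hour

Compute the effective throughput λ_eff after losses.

ρ = λ/μ = 11.3/9.7 = 1.16495
P₀ = (1-ρ)/(1-ρ^(K+1)) = (1-1.16495)/(1-1.16495^7) = -0.16495/-1.9117 = 0.08628
P_K = P₀×ρ^K = 0.086283 × 1.16495^6 = 0.086283 × 2.4994 = 0.2157
λ_eff = λ(1-P_K) = 11.3 × (1 - 0.21566) = 11.3 × 0.78434 = 8.8630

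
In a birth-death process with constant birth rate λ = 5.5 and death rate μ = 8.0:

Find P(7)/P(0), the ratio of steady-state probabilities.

For constant rates: P(n)/P(0) = (λ/μ)^n
P(7)/P(0) = (5.5/8.0)^7 = 0.6875^7 = 0.07260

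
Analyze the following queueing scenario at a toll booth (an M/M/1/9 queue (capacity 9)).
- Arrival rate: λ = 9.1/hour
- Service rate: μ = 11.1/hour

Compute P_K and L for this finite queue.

ρ = λ/μ = 9.1/11.1 = 0.8198198
P₀ = (1-ρ)/(1-ρ^(K+1)) = (1-0.8198198)/(1-0.8198198^10) = 0.1802/0.8629 = 0.2088
P_K = P₀×ρ^K = 0.2088 × 0.8198198^9 = 0.2088 × 0.1673 = 0.03493
Blocking probability P_9 = 0.03493 (3.49%)
L = ρ[1 - (K+1)ρ^K + Kρ^(K+1)] / [(1-ρ)(1-ρ^(K+1))]
L = 0.8198198 × (1 - 10×0.16728832 + 9×0.13714628) / ((1 - 0.8198198) × (1 - 0.13714628)) = 2.9605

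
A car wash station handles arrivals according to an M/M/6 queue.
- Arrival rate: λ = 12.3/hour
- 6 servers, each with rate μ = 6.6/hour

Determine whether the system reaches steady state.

Stability requires ρ = λ/(cμ) < 1
ρ = 12.3/(6 × 6.6) = 12.3/39.60 = 0.3106
Since 0.3106 < 1, the system is STABLE.
The servers are busy 31.06% of the time.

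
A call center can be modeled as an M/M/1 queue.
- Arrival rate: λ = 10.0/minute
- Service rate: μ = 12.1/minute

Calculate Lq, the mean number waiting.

ρ = λ/μ = 10.0/12.1 = 0.8264
For M/M/1: Lq = λ²/(μ(μ-λ))
Lq = 100.00/(12.1 × 2.10)
Lq = 3.9355 calls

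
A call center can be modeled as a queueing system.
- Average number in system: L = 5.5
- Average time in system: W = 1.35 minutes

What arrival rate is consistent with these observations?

Little's Law: L = λW, so λ = L/W
λ = 5.5/1.35 = 4.0741 calls/minute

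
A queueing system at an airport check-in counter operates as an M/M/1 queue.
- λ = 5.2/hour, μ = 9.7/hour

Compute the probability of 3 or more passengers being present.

ρ = λ/μ = 5.2/9.7 = 0.5361
P(N ≥ n) = ρⁿ
P(N ≥ 3) = 0.5361^3
P(N ≥ 3) = 0.1541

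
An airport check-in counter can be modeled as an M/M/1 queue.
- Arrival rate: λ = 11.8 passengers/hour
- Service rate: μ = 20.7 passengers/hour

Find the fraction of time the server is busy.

Server utilization: ρ = λ/μ
ρ = 11.8/20.7 = 0.5700
The server is busy 57.00% of the time.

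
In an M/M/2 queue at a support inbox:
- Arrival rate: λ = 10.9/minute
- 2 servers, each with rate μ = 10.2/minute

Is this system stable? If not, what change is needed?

Stability requires ρ = λ/(cμ) < 1
ρ = 10.9/(2 × 10.2) = 10.9/20.40 = 0.5343
Since 0.5343 < 1, the system is STABLE.
The servers are busy 53.43% of the time.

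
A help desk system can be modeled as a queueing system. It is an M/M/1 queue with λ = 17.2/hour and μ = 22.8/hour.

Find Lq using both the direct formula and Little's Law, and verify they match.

Method 1 (direct): Lq = λ²/(μ(μ-λ)) = 295.84/(22.8 × 5.60) = 2.3170

Method 2 (Little's Law):
W = 1/(μ-λ) = 1/5.60 = 0.17857
Wq = W - 1/μ = 0.17857 - 0.043860 = 0.13471
Lq = λWq = 17.2 × 0.13471 = 2.3170 ✔ (matches Method 1)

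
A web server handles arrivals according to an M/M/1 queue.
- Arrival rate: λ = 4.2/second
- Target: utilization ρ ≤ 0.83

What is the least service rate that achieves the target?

ρ = λ/μ, so μ = λ/ρ
μ ≥ 4.2/0.83 = 5.0602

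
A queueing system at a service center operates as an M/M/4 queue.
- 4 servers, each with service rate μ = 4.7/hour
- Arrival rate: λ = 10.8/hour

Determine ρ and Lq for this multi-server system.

Traffic intensity: ρ = λ/(cμ) = 10.8/(4×4.7) = 0.5745
Since ρ = 0.5745 < 1, system is stable.
Offered load a = λ/μ = cρ = 10.8/4.7 = 2.2979
P₀ = [ Σₙ₌₀^3 aⁿ/n! + a^4/(4!(1-ρ)) ]⁻¹
Σ = a^0/0! + a^1/1! + a^2/2! + a^3/3! = 1.0000 + 2.2979 + 2.6401 + 2.0222 = 7.9602
a^4/(4!(1-ρ)) = 27.8807/(24 × 0.42553) = 2.7300
P₀ = 1/(7.9602 + 2.7300) = 0.09354
Lq = P₀·a^4·ρ / (4!(1-ρ)²) = 0.093544 × 27.8807 × 0.57447 / (24 × 0.18108) = 0.3448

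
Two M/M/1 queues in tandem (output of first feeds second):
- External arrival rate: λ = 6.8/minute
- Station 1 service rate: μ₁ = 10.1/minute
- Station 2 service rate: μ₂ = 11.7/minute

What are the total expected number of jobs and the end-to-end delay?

By Jackson's theorem, each station behaves as independent M/M/1.
Station 1: ρ₁ = 6.8/10.1 = 0.6733, L₁ = ρ₁/(1-ρ₁) = λ/(μ₁-λ) = 6.8/3.30 = 2.0606
Station 2: ρ₂ = 6.8/11.7 = 0.5812, L₂ = ρ₂/(1-ρ₂) = λ/(μ₂-λ) = 6.8/4.90 = 1.3878
Total: L = L₁ + L₂ = 2.0606 + 1.3878 = 3.4484
W = L/λ = 3.4484/6.8 = 0.5071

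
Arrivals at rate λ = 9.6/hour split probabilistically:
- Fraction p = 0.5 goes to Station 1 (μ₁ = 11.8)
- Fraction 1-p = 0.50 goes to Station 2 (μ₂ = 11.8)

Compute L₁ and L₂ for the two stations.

Effective rates: λ₁ = 9.6×0.5 = 4.8, λ₂ = 9.6×0.50 = 4.8
Station 1: ρ₁ = 4.8/11.8 = 0.40678, L₁ = ρ₁/(1-ρ₁) = 0.40678/(1-0.40678) = 0.6857
Station 2: ρ₂ = 4.8/11.8 = 0.40678, L₂ = ρ₂/(1-ρ₂) = 0.40678/(1-0.40678) = 0.6857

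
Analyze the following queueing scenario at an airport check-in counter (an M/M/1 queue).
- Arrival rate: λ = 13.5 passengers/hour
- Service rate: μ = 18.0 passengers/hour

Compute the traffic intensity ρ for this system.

Server utilization: ρ = λ/μ
ρ = 13.5/18.0 = 0.7500
The server is busy 75.00% of the time.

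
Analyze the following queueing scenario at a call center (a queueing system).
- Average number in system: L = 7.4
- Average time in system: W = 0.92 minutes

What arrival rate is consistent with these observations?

Little's Law: L = λW, so λ = L/W
λ = 7.4/0.92 = 8.0435 calls/minute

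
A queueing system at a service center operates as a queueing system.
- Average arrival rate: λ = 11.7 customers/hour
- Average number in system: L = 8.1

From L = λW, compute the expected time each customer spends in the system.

Little's Law: L = λW, so W = L/λ
W = 8.1/11.7 = 0.6923 hours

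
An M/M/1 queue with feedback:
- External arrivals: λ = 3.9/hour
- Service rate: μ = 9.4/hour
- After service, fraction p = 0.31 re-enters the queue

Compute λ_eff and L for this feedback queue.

Effective arrival rate: λ_eff = λ/(1-p) = 3.9/(1-0.31) = 3.9/0.69 = 5.65217
ρ = λ_eff/μ = 5.65217/9.4 = 0.601295
L = ρ/(1-ρ) = 0.601295/(1-0.601295) = 1.5081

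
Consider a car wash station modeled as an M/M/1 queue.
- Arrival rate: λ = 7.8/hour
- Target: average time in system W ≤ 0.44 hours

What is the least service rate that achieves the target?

For M/M/1: W = 1/(μ-λ)
Need W ≤ 0.44, so 1/(μ-λ) ≤ 0.44
μ - λ ≥ 1/0.44 = 2.2727
μ ≥ 7.8 + 2.2727 = 10.0727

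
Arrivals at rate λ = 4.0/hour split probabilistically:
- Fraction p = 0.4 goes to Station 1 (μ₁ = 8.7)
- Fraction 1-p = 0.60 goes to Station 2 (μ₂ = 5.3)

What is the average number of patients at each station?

Effective rates: λ₁ = 4.0×0.4 = 1.6, λ₂ = 4.0×0.60 = 2.4
Station 1: ρ₁ = 1.6/8.7 = 0.18391, L₁ = ρ₁/(1-ρ₁) = 0.18391/(1-0.18391) = 0.2254
Station 2: ρ₂ = 2.4/5.3 = 0.45283, L₂ = ρ₂/(1-ρ₂) = 0.45283/(1-0.45283) = 0.8276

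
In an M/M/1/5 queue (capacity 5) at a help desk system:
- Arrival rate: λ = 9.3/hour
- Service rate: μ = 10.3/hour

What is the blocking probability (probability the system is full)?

ρ = λ/μ = 9.3/10.3 = 0.9029
P₀ = (1-ρ)/(1-ρ^(K+1)) = (1-0.9029)/(1-0.9029^6) = 0.09710/0.4582 = 0.2119
P_K = P₀×ρ^K = 0.2119 × 0.9029^5 = 0.2119 × 0.6001 = 0.1272
Blocking probability = 12.72%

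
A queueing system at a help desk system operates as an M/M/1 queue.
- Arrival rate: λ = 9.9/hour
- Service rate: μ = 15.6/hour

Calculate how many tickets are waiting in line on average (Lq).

ρ = λ/μ = 9.9/15.6 = 0.6346
For M/M/1: Lq = λ²/(μ(μ-λ))
Lq = 98.01/(15.6 × 5.70)
Lq = 1.1022 tickets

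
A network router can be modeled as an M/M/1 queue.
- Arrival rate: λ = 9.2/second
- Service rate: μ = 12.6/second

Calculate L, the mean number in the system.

ρ = λ/μ = 9.2/12.6 = 0.7302
For M/M/1: L = λ/(μ-λ)
L = 9.2/(12.6-9.2) = 9.2/3.40
L = 2.7059 packets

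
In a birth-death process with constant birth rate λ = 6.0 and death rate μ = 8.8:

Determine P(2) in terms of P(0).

For constant rates: P(n)/P(0) = (λ/μ)^n
P(2)/P(0) = (6.0/8.8)^2 = 0.6818^2 = 0.4649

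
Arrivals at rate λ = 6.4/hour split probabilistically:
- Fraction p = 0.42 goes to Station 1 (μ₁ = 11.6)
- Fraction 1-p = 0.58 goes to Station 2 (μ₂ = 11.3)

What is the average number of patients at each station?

Effective rates: λ₁ = 6.4×0.42 = 2.688, λ₂ = 6.4×0.58 = 3.712
Station 1: ρ₁ = 2.688/11.6 = 0.2317, L₁ = ρ₁/(1-ρ₁) = 0.2317/(1-0.2317) = 0.3016
Station 2: ρ₂ = 3.712/11.3 = 0.3285, L₂ = ρ₂/(1-ρ₂) = 0.3285/(1-0.3285) = 0.4892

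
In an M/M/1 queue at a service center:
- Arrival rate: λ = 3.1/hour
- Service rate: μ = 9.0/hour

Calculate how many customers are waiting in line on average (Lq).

ρ = λ/μ = 3.1/9.0 = 0.3444
For M/M/1: Lq = λ²/(μ(μ-λ))
Lq = 9.61/(9.0 × 5.90)
Lq = 0.1810 customers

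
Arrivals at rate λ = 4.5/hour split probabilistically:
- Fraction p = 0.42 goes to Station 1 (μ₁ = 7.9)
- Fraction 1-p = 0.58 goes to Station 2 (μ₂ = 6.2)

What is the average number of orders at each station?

Effective rates: λ₁ = 4.5×0.42 = 1.89, λ₂ = 4.5×0.58 = 2.61
Station 1: ρ₁ = 1.89/7.9 = 0.23924, L₁ = ρ₁/(1-ρ₁) = 0.23924/(1-0.23924) = 0.3145
Station 2: ρ₂ = 2.61/6.2 = 0.42097, L₂ = ρ₂/(1-ρ₂) = 0.42097/(1-0.42097) = 0.7270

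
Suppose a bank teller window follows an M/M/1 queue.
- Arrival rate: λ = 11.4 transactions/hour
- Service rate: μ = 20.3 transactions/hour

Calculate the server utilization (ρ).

Server utilization: ρ = λ/μ
ρ = 11.4/20.3 = 0.5616
The server is busy 56.16% of the time.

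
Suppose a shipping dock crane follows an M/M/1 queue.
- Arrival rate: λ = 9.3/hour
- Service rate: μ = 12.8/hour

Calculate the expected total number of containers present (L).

ρ = λ/μ = 9.3/12.8 = 0.7266
For M/M/1: L = λ/(μ-λ)
L = 9.3/(12.8-9.3) = 9.3/3.50
L = 2.6571 containers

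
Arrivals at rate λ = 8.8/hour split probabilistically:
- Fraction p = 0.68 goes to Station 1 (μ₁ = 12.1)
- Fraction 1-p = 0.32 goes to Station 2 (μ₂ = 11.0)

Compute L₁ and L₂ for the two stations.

Effective rates: λ₁ = 8.8×0.68 = 5.984, λ₂ = 8.8×0.32 = 2.816
Station 1: ρ₁ = 5.984/12.1 = 0.49455, L₁ = ρ₁/(1-ρ₁) = 0.49455/(1-0.49455) = 0.9784
Station 2: ρ₂ = 2.816/11.0 = 0.2560, L₂ = ρ₂/(1-ρ₂) = 0.2560/(1-0.2560) = 0.3441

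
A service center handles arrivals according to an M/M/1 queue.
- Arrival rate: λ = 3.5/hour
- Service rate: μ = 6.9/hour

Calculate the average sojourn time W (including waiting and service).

First, compute utilization: ρ = λ/μ = 3.5/6.9 = 0.5072
For M/M/1: W = 1/(μ-λ)
W = 1/(6.9-3.5) = 1/3.40
W = 0.2941 hours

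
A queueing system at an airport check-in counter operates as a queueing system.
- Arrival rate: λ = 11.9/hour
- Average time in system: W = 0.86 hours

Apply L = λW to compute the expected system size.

Little's Law: L = λW
L = 11.9 × 0.86 = 10.2340 passengers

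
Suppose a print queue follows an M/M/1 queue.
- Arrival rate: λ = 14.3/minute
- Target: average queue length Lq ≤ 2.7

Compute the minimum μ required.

For M/M/1: Lq = λ²/(μ(μ-λ))
Need Lq ≤ 2.7, i.e. μ(μ-λ) ≥ λ²/2.7
μ² - 14.3μ - 204.49/2.7 ≥ 0  →  μ² - 14.3μ - 75.737037 ≥ 0
Quadratic formula (positive root): μ = [λ + √(λ² + 4×75.737037)]/2
Discriminant: 204.49 + 4×75.737037 = 507.4381, √507.4381 = 22.5264
μ ≥ (14.3 + 22.5264)/2 = 18.4132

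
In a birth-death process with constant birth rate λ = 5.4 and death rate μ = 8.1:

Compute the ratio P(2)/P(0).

For constant rates: P(n)/P(0) = (λ/μ)^n
P(2)/P(0) = (5.4/8.1)^2 = 0.66667^2 = 0.4444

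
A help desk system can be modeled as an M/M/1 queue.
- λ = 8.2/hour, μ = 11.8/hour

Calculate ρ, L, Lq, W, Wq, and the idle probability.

Step 1: ρ = λ/μ = 8.2/11.8 = 0.6949
Step 2: L = λ/(μ-λ) = 8.2/3.60 = 2.2778
Step 3: Lq = λ²/(μ(μ-λ)) = 67.24/(11.8×3.60) = 1.5829
Step 4: W = 1/(μ-λ) = 1/3.60 = 0.27778
Step 5: Wq = λ/(μ(μ-λ)) = 8.2/(11.8×3.60) = 0.1930
Step 6: P(0) = 1-ρ = 0.3051
Verify: L = λW = 8.2×0.27778 = 2.2778 ✔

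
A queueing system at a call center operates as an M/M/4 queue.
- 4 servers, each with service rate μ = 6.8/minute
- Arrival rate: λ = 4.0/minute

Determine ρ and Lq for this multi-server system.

Traffic intensity: ρ = λ/(cμ) = 4.0/(4×6.8) = 0.1471
Since ρ = 0.1471 < 1, system is stable.
Offered load a = λ/μ = cρ = 4.0/6.8 = 0.5882
P₀ = [ Σₙ₌₀^3 aⁿ/n! + a^4/(4!(1-ρ)) ]⁻¹
Σ = a^0/0! + a^1/1! + a^2/2! + a^3/3! = 1.0000 + 0.58824 + 0.17301 + 0.033924 = 1.7952
a^4/(4!(1-ρ)) = 0.11973/(24 × 0.85294) = 0.005849
P₀ = 1/(1.7952 + 0.005849) = 0.5552
Lq = P₀·a^4·ρ / (4!(1-ρ)²) = 0.5552 × 0.1197 × 0.1471 / (24 × 0.7275) = 0.0005599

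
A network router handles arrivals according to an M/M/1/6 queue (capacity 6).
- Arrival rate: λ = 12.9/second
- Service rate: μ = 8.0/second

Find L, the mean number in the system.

ρ = λ/μ = 12.9/8.0 = 1.6125
P₀ = (1-ρ)/(1-ρ^(K+1)) = (1-1.6125)/(1-1.6125^7) = -0.6125/-27.3464 = 0.02240
P_K = P₀×ρ^K = 0.022398 × 1.6125^6 = 0.022398 × 17.5792 = 0.3937
L = ρ[1 - (K+1)ρ^K + Kρ^(K+1)] / [(1-ρ)(1-ρ^(K+1))]
L = 1.6125 × (1 - 7×17.5792 + 6×28.3464) / ((1 - 1.6125) × (1 - 28.3464)) = 4.6233 packets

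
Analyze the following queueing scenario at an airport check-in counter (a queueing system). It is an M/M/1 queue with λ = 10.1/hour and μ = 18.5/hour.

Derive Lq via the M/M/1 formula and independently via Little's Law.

Method 1 (direct): Lq = λ²/(μ(μ-λ)) = 102.01/(18.5 × 8.40) = 0.6564

Method 2 (Little's Law):
W = 1/(μ-λ) = 1/8.40 = 0.119048
Wq = W - 1/μ = 0.119048 - 0.0540541 = 0.06499
Lq = λWq = 10.1 × 0.06499 = 0.6564 ✔ (matches Method 1)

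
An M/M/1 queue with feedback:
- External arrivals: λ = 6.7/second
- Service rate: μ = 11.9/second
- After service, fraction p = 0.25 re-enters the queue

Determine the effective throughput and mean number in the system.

Effective arrival rate: λ_eff = λ/(1-p) = 6.7/(1-0.25) = 6.7/0.75 = 8.9333
ρ = λ_eff/μ = 8.9333/11.9 = 0.7507
L = ρ/(1-ρ) = 0.7507/(1-0.7507) = 3.0112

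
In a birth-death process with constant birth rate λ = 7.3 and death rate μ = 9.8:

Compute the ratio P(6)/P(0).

For constant rates: P(n)/P(0) = (λ/μ)^n
P(6)/P(0) = (7.3/9.8)^6 = 0.7449^6 = 0.1708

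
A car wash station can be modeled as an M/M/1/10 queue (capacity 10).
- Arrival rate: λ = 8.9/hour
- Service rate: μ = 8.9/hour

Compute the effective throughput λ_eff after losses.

ρ = λ/μ = 8.9/8.9 = 1 exactly.
With ρ = 1 the usual (1-ρ)/(1-ρ^(K+1)) form is 0/0; instead every state 0..K is equally likely.
P₀ = 1/(K+1) = 1/11 = 0.09091
P_K = P₀×ρ^K = P₀ = 0.09091
λ_eff = λ(1-P_K) = 8.9 × (1 - 0.09091) = 8.9 × 0.90909 = 8.0909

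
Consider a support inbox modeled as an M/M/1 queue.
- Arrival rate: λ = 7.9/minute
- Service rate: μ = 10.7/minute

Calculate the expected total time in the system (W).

First, compute utilization: ρ = λ/μ = 7.9/10.7 = 0.7383
For M/M/1: W = 1/(μ-λ)
W = 1/(10.7-7.9) = 1/2.80
W = 0.3571 minutes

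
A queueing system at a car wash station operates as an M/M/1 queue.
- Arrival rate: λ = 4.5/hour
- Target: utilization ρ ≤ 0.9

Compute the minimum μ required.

ρ = λ/μ, so μ = λ/ρ
μ ≥ 4.5/0.9 = 5.0000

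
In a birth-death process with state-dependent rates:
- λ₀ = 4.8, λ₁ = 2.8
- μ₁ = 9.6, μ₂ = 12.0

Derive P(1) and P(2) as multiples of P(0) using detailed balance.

Balance equations:
State 0: λ₀P₀ = μ₁P₁ → P₁ = (λ₀/μ₁)P₀ = (4.8/9.6)P₀ = 0.5000P₀
State 1: P₂ = (λ₀λ₁)/(μ₁μ₂)P₀ = (4.8×2.8)/(9.6×12.0)P₀ = 0.1167P₀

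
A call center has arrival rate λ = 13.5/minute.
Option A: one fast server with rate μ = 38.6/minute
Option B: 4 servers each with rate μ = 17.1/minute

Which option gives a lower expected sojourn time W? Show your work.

Option A: single server μ = 38.6 (M/M/1)
  ρ_A = 13.5/38.6 = 0.3497
  W_A = 1/(μ-λ) = 1/(38.6-13.5) = 1/25.10 = 0.03984

Option B: 4 servers μ = 17.1 (M/M/4)
  ρ_B = λ/(cμ) = 13.5/(4×17.1) = 0.1974
  Offered load a = λ/μ = cρ = 13.5/17.1 = 0.7895
  P₀ = [ Σₙ₌₀^3 aⁿ/n! + a^4/(4!(1-ρ)) ]⁻¹
  Σ = a^0/0! + a^1/1! + a^2/2! + a^3/3! = 1.0000 + 0.7895 + 0.3116 + 0.08201 = 2.1831
  a^4/(4!(1-ρ)) = 0.3885/(24 × 0.8026) = 0.02017
  P₀ = 1/(2.1831 + 0.02017) = 0.4539
  Lq = P₀·a^4·ρ / (4!(1-ρ)²) = 0.4539 × 0.3885 × 0.1974 / (24 × 0.6442) = 0.002251
  Wq_B = Lq/λ = 0.002251/13.5 = 0.0001667
  W_B = Wq_B + 1/μ = 0.0001667 + 0.05848 = 0.05865

Since W_A = 0.03984 < W_B = 0.05865, Option A (single fast server) has the shorter time in system.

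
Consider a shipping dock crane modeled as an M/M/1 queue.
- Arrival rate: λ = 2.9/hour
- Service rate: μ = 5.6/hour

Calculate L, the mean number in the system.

ρ = λ/μ = 2.9/5.6 = 0.5179
For M/M/1: L = λ/(μ-λ)
L = 2.9/(5.6-2.9) = 2.9/2.70
L = 1.0741 containers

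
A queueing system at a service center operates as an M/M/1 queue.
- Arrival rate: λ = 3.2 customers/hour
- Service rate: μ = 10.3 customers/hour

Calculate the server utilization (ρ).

Server utilization: ρ = λ/μ
ρ = 3.2/10.3 = 0.3107
The server is busy 31.07% of the time.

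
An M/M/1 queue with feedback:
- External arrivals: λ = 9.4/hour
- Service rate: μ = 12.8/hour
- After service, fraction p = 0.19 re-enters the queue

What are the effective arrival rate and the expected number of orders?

Effective arrival rate: λ_eff = λ/(1-p) = 9.4/(1-0.19) = 9.4/0.81 = 11.604938
ρ = λ_eff/μ = 11.604938/12.8 = 0.9066358
L = ρ/(1-ρ) = 0.9066358/(1-0.9066358) = 9.7107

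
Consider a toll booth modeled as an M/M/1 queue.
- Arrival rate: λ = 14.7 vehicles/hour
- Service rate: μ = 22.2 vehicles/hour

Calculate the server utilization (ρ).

Server utilization: ρ = λ/μ
ρ = 14.7/22.2 = 0.6622
The server is busy 66.22% of the time.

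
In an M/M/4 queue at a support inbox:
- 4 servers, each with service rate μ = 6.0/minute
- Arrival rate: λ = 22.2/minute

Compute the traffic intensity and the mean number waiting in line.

Traffic intensity: ρ = λ/(cμ) = 22.2/(4×6.0) = 0.9250
Since ρ = 0.9250 < 1, system is stable.
Offered load a = λ/μ = cρ = 22.2/6.0 = 3.7000
P₀ = [ Σₙ₌₀^3 aⁿ/n! + a^4/(4!(1-ρ)) ]⁻¹
Σ = a^0/0! + a^1/1! + a^2/2! + a^3/3! = 1.0000 + 3.7000 + 6.8450 + 8.4422 = 19.9872
a^4/(4!(1-ρ)) = 187.4161/(24 × 0.07500) = 104.1201
P₀ = 1/(19.9872 + 104.1201) = 0.008058
Lq = P₀·a^4·ρ / (4!(1-ρ)²) = 0.00805755 × 187.4161 × 0.925000 / (24 × 0.00562500) = 10.3471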